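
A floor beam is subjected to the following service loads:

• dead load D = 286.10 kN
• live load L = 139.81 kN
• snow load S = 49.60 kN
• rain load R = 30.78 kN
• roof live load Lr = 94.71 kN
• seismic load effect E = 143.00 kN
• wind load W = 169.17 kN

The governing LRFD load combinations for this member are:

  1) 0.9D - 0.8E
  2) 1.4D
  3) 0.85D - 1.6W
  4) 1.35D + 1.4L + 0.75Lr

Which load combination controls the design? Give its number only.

1) 0.9(286.10) - 0.8(143.00) = 257.49 - 114.40 = 143.09
2) 1.4(286.10) = 400.54
3) 0.85(286.10) - 1.6(169.17) = -27.49
4) 1.35(286.10) + 1.4(139.81) + 0.75(94.71) = 386.24 + 195.73 + 71.03 = 653.00
The largest value is 653.00 kN from combination 4.

Combination 4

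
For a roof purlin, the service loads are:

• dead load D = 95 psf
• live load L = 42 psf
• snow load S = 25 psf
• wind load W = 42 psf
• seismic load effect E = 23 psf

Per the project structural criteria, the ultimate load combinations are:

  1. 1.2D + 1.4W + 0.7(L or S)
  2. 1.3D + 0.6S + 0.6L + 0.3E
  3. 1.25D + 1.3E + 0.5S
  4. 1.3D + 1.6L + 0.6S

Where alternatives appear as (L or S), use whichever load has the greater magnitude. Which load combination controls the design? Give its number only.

Combination 4

(L or S) → L = 42 psf.
1. 1.2(95) + 1.4(42) + 0.7(42) = 114.0 + 58.8 + 29.4 = 202.2
2. 1.3(95) + 0.6(25) + 0.6(42) + 0.3(23) = 123.5 + 15.0 + 25.2 + 6.9 = 170.6
3. 1.25(95) + 1.3(23) + 0.5(25) = 118.8 + 29.9 + 12.5 = 161.2
4. 1.3(95) + 1.6(42) + 0.6(25) = 123.5 + 67.2 + 15.0 = 205.7
The largest value is 205.7 psf from combination 4.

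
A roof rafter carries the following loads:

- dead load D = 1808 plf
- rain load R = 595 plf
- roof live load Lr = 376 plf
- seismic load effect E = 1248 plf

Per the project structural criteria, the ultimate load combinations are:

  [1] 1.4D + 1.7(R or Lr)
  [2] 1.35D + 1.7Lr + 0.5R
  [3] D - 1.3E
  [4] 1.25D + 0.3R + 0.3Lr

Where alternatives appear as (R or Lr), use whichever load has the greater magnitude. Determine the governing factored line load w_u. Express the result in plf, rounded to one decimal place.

(R or Lr) → R = 595 plf.
[1] 1.4(1808) + 1.7(595) = 2531.2 + 1011.5 = 3542.7
[2] 1.35(1808) + 1.7(376) + 0.5(595) = 2440.8 + 639.2 + 297.5 = 3377.5
[3] 1.0(1808) - 1.3(1248) = 1808.0 - 1622.4 = 185.6
[4] 1.25(1808) + 0.3(595) + 0.3(376) = 2260.0 + 178.5 + 112.8 = 2551.3
Combination 1 governs: w_u = 3542.7 plf.

3542.7 plf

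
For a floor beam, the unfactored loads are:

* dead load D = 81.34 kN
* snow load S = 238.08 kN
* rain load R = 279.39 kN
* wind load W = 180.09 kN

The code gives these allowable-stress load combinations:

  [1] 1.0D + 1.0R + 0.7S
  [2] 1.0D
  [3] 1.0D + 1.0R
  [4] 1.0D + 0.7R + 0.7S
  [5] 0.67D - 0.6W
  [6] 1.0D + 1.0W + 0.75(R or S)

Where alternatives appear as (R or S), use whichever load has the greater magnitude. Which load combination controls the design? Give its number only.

Combination 1

(R or S) → R = 279.39 kN.
[1] 1.0(81.34) + 1.0(279.39) + 0.7(238.08) = 81.34 + 279.39 + 166.66 = 527.39
[2] 1.0(81.34) = 81.34
[3] 1.0(81.34) + 1.0(279.39) = 81.34 + 279.39 = 360.73
[4] 1.0(81.34) + 0.7(279.39) + 0.7(238.08) = 81.34 + 195.57 + 166.66 = 443.57
[5] 0.67(81.34) - 0.6(180.09) = -53.56
[6] 1.0(81.34) + 1.0(180.09) + 0.75(279.39) = 81.34 + 180.09 + 209.54 = 470.97
The largest value is 527.39 kN from combination 1.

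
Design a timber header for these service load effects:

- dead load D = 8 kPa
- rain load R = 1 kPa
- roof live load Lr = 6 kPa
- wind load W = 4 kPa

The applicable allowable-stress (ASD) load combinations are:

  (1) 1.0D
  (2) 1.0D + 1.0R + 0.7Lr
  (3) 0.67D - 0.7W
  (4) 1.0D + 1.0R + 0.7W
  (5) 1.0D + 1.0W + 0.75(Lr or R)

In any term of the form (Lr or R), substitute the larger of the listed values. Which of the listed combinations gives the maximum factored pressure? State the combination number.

Combination 5

(Lr or R) → Lr = 6 kPa.
(1) 1.0(8) = 8.0
(2) 1.0(8) + 1.0(1) + 0.7(6) = 8.0 + 1.0 + 4.2 = 13.2
(3) 0.67(8) - 0.7(4) = 5.4 - 2.8 = 2.6
(4) 1.0(8) + 1.0(1) + 0.7(4) = 8.0 + 1.0 + 2.8 = 11.8
(5) 1.0(8) + 1.0(4) + 0.75(6) = 8.0 + 4.0 + 4.5 = 16.5
The largest value is 16.5 kPa from combination 5.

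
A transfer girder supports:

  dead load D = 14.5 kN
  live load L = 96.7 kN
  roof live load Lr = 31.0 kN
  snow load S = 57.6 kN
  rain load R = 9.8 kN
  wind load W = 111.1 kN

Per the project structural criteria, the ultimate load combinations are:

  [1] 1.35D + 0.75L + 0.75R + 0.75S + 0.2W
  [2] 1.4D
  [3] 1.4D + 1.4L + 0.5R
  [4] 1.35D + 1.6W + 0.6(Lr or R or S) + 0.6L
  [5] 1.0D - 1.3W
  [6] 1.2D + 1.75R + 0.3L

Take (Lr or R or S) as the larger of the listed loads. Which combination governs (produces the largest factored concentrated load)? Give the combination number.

Combination 4

(Lr or R or S) → S = 57.6 kN.
[1] 1.35(14.5) + 0.75(96.7) + 0.75(9.8) + 0.75(57.6) + 0.2(111.1) = 164.87
[2] 1.4(14.5) = 20.30
[3] 1.4(14.5) + 1.4(96.7) + 0.5(9.8) = 160.58
[4] 1.35(14.5) + 1.6(111.1) + 0.6(57.6) + 0.6(96.7) = 289.92
[5] 1.0(14.5) - 1.3(111.1) = -129.93
[6] 1.2(14.5) + 1.75(9.8) + 0.3(96.7) = 63.56
The largest value is 289.92 kN from combination 4.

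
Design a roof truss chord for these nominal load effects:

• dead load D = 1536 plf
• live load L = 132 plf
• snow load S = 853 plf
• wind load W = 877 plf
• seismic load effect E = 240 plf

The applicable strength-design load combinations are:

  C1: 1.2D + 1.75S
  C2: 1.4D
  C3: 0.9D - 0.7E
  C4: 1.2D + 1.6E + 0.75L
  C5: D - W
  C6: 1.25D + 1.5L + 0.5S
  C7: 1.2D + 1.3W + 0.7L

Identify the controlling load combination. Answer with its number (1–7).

Combination 1

C1: 1.2(1536) + 1.75(853) = 3336.0
C2: 1.4(1536) = 2150.4
C3: 0.9(1536) - 0.7(240) = 1214.4
C4: 1.2(1536) + 1.6(240) + 0.75(132) = 2326.2
C5: 1.0(1536) - 1.0(877) = 659.0
C6: 1.25(1536) + 1.5(132) + 0.5(853) = 2544.5
C7: 1.2(1536) + 1.3(877) + 0.7(132) = 3075.7
The largest value is 3336.0 plf from combination 1.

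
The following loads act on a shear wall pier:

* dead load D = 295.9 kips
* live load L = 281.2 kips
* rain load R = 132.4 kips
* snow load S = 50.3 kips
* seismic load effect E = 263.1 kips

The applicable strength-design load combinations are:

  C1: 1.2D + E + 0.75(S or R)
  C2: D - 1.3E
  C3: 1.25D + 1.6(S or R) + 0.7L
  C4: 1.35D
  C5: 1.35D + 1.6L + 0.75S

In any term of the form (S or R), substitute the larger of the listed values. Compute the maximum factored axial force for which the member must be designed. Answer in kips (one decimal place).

(S or R) → R = 132.4 kips.
C1: 1.2(295.9) + 1.0(263.1) + 0.75(132.4) = 717.5
C2: 1.0(295.9) - 1.3(263.1) = -46.1
C3: 1.25(295.9) + 1.6(132.4) + 0.7(281.2) = 778.6
C4: 1.35(295.9) = 399.5
C5: 1.35(295.9) + 1.6(281.2) + 0.75(50.3) = 887.1
The controlling combination is 5, giving 887.1 kips.

887.1 kips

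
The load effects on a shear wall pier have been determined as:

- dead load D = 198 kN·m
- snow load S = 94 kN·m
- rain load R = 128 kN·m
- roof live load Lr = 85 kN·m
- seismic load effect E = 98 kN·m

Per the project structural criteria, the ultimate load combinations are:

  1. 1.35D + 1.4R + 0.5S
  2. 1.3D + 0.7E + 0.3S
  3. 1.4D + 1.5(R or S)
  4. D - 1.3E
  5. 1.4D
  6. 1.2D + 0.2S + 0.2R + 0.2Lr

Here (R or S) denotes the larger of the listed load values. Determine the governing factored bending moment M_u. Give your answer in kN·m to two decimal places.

493.50 kN·m

(R or S) → R = 128 kN·m.
1. 1.35(198) + 1.4(128) + 0.5(94) = 493.50
2. 1.3(198) + 0.7(98) + 0.3(94) = 354.20
3. 1.4(198) + 1.5(128) = 469.20
4. 1.0(198) - 1.3(98) = 70.60
5. 1.4(198) = 277.20
6. 1.2(198) + 0.2(94) + 0.2(128) + 0.2(85) = 299.00
The controlling combination is 1, giving 493.50 kN·m.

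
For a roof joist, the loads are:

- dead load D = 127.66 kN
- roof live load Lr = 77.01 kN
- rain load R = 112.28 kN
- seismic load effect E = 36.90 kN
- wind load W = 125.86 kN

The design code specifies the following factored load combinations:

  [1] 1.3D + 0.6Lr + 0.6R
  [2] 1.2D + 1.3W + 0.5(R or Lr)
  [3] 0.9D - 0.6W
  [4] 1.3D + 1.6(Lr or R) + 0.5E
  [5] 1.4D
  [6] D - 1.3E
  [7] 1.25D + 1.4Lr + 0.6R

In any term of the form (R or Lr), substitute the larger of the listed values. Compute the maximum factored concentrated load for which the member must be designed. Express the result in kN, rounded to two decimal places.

372.95 kN

(R or Lr) → R = 112.28 kN; (Lr or R) → R = 112.28 kN.
[1] 1.3(127.66) + 0.6(77.01) + 0.6(112.28) = 279.53
[2] 1.2(127.66) + 1.3(125.86) + 0.5(112.28) = 153.19 + 163.62 + 56.14 = 372.95
[3] 0.9(127.66) - 0.6(125.86) = 39.38
[4] 1.3(127.66) + 1.6(112.28) + 0.5(36.90) = 165.96 + 179.65 + 18.45 = 364.06
[5] 1.4(127.66) = 178.72
[6] 1.0(127.66) - 1.3(36.90) = 127.66 - 47.97 = 79.69
[7] 1.25(127.66) + 1.4(77.01) + 0.6(112.28) = 159.58 + 107.81 + 67.37 = 334.76
Maximum is from combination 2.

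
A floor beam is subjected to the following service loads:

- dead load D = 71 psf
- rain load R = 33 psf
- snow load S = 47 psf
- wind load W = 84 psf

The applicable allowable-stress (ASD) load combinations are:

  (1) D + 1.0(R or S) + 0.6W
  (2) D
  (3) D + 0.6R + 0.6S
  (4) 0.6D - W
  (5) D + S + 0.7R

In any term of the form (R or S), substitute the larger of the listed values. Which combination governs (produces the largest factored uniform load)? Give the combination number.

(R or S) → S = 47 psf.
(1) 1.0(71) + 1.0(47) + 0.6(84) = 168.40
(2) 1.0(71) = 71.00
(3) 1.0(71) + 0.6(33) + 0.6(47) = 119.00
(4) 0.6(71) - 1.0(84) = -41.40
(5) 1.0(71) + 1.0(47) + 0.7(33) = 141.10
The largest value is 168.40 psf from combination 1.

Combination 1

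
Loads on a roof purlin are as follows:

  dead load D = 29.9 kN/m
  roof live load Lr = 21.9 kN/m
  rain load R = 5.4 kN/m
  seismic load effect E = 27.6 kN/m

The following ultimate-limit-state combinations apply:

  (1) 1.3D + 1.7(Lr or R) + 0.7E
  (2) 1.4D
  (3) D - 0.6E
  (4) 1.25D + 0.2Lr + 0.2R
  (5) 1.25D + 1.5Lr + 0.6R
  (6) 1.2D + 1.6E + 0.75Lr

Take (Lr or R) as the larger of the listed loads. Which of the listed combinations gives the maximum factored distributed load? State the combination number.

Combination 6

(Lr or R) → Lr = 21.9 kN/m.
(1) 1.3(29.9) + 1.7(21.9) + 0.7(27.6) = 38.9 + 37.2 + 19.3 = 95.4
(2) 1.4(29.9) = 41.9
(3) 1.0(29.9) - 0.6(27.6) = 29.9 - 16.6 = 13.3
(4) 1.25(29.9) + 0.2(21.9) + 0.2(5.4) = 42.8
(5) 1.25(29.9) + 1.5(21.9) + 0.6(5.4) = 37.4 + 32.9 + 3.2 = 73.5
(6) 1.2(29.9) + 1.6(27.6) + 0.75(21.9) = 35.9 + 44.2 + 16.4 = 96.5
The largest value is 96.5 kN/m from combination 6.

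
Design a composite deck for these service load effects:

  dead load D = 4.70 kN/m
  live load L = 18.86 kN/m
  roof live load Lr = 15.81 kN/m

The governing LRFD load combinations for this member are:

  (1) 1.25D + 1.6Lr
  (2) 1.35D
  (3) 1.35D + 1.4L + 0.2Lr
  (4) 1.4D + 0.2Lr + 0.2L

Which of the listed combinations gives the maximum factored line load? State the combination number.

Combination 3

(1) 1.25(4.70) + 1.6(15.81) = 31.17
(2) 1.35(4.70) = 6.35
(3) 1.35(4.70) + 1.4(18.86) + 0.2(15.81) = 6.35 + 26.40 + 3.16 = 35.91
(4) 1.4(4.70) + 0.2(15.81) + 0.2(18.86) = 6.58 + 3.16 + 3.77 = 13.51
The largest value is 35.91 kN/m from combination 3.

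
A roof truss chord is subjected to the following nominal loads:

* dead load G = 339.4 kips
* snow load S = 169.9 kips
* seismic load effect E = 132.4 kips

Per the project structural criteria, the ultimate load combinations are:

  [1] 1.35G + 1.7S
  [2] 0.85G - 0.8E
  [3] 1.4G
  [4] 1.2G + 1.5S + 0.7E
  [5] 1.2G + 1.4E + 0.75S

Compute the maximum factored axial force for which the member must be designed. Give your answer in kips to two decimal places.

[1] 1.35(339.4) + 1.7(169.9) = 747.02
[2] 0.85(339.4) - 0.8(132.4) = 182.57
[3] 1.4(339.4) = 475.16
[4] 1.2(339.4) + 1.5(169.9) + 0.7(132.4) = 754.81
[5] 1.2(339.4) + 1.4(132.4) + 0.75(169.9) = 720.07
The controlling combination is 4, giving 754.81 kips.

754.81 kips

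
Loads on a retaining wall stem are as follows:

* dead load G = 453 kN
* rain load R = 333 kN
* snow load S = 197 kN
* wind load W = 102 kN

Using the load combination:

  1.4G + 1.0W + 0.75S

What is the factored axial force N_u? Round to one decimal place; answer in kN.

1.4(453) + 1.0(102) + 0.75(197) = 634.2 + 102.0 + 147.8 = 884.0
N_u = 884.0 kN.

884.0 kN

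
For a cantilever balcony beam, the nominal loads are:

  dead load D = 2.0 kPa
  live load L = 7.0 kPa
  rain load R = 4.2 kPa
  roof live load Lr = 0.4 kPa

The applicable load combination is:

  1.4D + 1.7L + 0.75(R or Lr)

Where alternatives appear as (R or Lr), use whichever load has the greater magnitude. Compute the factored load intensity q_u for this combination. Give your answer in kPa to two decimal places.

(R or Lr) → R = 4.2 kPa.
1.4(2.0) + 1.7(7.0) + 0.75(4.2) = 2.80 + 11.90 + 3.15 = 17.85
q_u = 17.85 kPa.

17.85 kPa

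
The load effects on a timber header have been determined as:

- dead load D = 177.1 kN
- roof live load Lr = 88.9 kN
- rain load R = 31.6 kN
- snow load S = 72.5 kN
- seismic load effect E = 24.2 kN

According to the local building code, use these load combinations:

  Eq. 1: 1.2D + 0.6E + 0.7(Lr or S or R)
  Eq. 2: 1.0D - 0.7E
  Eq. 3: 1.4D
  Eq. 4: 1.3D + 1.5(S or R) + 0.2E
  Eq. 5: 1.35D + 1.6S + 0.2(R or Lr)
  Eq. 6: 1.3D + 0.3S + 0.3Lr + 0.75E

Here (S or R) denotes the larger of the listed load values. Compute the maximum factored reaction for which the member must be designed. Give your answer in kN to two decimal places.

(Lr or S or R) → Lr = 88.9 kN; (S or R) → S = 72.5 kN; (R or Lr) → Lr = 88.9 kN.
Eq. 1: 1.2(177.1) + 0.6(24.2) + 0.7(88.9) = 212.52 + 14.52 + 62.23 = 289.27
Eq. 2: 1.0(177.1) - 0.7(24.2) = 177.10 - 16.94 = 160.16
Eq. 3: 1.4(177.1) = 247.94
Eq. 4: 1.3(177.1) + 1.5(72.5) + 0.2(24.2) = 230.23 + 108.75 + 4.84 = 343.82
Eq. 5: 1.35(177.1) + 1.6(72.5) + 0.2(88.9) = 239.09 + 116.00 + 17.78 = 372.87
Eq. 6: 1.3(177.1) + 0.3(72.5) + 0.3(88.9) + 0.75(24.2) = 230.23 + 21.75 + 26.67 + 18.15 = 296.80
Maximum is from combination 5.

372.87 kN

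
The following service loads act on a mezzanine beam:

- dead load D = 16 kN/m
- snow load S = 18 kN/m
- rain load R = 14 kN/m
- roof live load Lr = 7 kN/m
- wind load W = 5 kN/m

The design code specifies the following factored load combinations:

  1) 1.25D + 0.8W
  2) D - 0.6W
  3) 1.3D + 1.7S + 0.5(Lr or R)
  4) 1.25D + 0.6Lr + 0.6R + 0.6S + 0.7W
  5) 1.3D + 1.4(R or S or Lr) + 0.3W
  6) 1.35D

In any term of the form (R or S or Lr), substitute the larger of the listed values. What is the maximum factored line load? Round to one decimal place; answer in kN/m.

(Lr or R) → R = 14 kN/m; (R or S or Lr) → S = 18 kN/m.
1) 1.25(16) + 0.8(5) = 20.0 + 4.0 = 24.0
2) 1.0(16) - 0.6(5) = 16.0 - 3.0 = 13.0
3) 1.3(16) + 1.7(18) + 0.5(14) = 20.8 + 30.6 + 7.0 = 58.4
4) 1.25(16) + 0.6(7) + 0.6(14) + 0.6(18) + 0.7(5) = 20.0 + 4.2 + 8.4 + 10.8 + 3.5 = 46.9
5) 1.3(16) + 1.4(18) + 0.3(5) = 20.8 + 25.2 + 1.5 = 47.5
6) 1.35(16) = 21.6
The controlling combination is 3, giving 58.4 kN/m.

58.4 kN/m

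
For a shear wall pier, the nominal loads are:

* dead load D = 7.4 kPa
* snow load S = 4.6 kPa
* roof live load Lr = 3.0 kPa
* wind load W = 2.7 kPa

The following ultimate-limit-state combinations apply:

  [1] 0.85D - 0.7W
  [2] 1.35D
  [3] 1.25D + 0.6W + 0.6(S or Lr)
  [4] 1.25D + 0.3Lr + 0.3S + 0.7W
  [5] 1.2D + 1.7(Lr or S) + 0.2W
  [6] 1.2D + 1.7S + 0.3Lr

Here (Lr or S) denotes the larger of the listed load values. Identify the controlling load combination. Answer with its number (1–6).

(S or Lr) → S = 4.6 kPa; (Lr or S) → S = 4.6 kPa.
[1] 0.85(7.4) - 0.7(2.7) = 4.40
[2] 1.35(7.4) = 9.99
[3] 1.25(7.4) + 0.6(2.7) + 0.6(4.6) = 13.63
[4] 1.25(7.4) + 0.3(3.0) + 0.3(4.6) + 0.7(2.7) = 13.42
[5] 1.2(7.4) + 1.7(4.6) + 0.2(2.7) = 17.24
[6] 1.2(7.4) + 1.7(4.6) + 0.3(3.0) = 17.60
The largest value is 17.60 kPa from combination 6.

Combination 6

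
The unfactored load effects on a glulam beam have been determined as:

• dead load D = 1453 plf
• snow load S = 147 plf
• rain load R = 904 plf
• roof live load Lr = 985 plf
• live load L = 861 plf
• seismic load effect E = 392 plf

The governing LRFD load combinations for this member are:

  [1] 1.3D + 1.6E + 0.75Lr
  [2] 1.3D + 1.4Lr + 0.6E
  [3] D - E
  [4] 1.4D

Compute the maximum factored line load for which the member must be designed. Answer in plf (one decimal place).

[1] 1.3(1453) + 1.6(392) + 0.75(985) = 3254.9
[2] 1.3(1453) + 1.4(985) + 0.6(392) = 3503.1
[3] 1.0(1453) - 1.0(392) = 1061.0
[4] 1.4(1453) = 2034.2
Combination 2 governs: w_u = 3503.1 plf.

3503.1 plf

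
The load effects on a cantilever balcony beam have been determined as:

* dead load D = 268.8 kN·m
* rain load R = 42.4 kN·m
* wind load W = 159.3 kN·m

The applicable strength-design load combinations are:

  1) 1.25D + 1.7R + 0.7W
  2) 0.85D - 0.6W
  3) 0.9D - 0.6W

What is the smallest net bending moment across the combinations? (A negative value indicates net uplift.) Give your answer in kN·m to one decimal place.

132.9 kN·m

1) 1.25(268.8) + 1.7(42.4) + 0.7(159.3) = 336.0 + 72.1 + 111.5 = 519.6
2) 0.85(268.8) - 0.6(159.3) = 228.5 - 95.6 = 132.9
3) 0.9(268.8) - 0.6(159.3) = 241.9 - 95.6 = 146.3
Combination 2 gives the minimum: 132.9 kN·m.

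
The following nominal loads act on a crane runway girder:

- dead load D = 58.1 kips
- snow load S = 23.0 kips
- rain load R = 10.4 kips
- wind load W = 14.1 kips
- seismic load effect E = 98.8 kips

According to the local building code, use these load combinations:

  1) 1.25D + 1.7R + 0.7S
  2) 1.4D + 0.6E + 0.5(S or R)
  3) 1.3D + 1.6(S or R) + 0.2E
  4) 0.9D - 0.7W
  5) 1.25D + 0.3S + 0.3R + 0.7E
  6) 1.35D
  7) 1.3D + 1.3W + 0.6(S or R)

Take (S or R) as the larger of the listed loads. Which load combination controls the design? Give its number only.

Combination 2

(S or R) → S = 23.0 kips.
1) 1.25(58.1) + 1.7(10.4) + 0.7(23.0) = 72.6 + 17.7 + 16.1 = 106.4
2) 1.4(58.1) + 0.6(98.8) + 0.5(23.0) = 81.3 + 59.3 + 11.5 = 152.1
3) 1.3(58.1) + 1.6(23.0) + 0.2(98.8) = 75.5 + 36.8 + 19.8 = 132.1
4) 0.9(58.1) - 0.7(14.1) = 52.3 - 9.9 = 42.4
5) 1.25(58.1) + 0.3(23.0) + 0.3(10.4) + 0.7(98.8) = 72.6 + 6.9 + 3.1 + 69.2 = 151.8
6) 1.35(58.1) = 78.4
7) 1.3(58.1) + 1.3(14.1) + 0.6(23.0) = 107.7
The largest value is 152.1 kips from combination 2.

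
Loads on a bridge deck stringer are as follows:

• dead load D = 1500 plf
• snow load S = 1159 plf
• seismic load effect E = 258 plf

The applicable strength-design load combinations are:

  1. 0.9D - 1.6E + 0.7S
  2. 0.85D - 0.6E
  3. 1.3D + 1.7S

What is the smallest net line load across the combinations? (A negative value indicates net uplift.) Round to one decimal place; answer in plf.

1. 0.9(1500) - 1.6(258) + 0.7(1159) = 1748.5
2. 0.85(1500) - 0.6(258) = 1120.2
3. 1.3(1500) + 1.7(1159) = 3920.3
Combination 2 gives the minimum: 1120.2 plf.

1120.2 plf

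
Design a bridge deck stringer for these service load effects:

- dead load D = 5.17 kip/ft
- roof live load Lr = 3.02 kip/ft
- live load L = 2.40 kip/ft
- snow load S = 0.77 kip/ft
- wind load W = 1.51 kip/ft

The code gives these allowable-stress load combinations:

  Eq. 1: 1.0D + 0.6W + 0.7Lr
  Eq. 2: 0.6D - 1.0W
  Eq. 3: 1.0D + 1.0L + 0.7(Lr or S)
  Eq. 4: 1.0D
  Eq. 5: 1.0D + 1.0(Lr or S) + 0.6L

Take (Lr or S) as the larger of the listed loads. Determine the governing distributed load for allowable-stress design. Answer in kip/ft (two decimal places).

9.68 kip/ft

(Lr or S) → Lr = 3.02 kip/ft.
Eq. 1: 1.0(5.17) + 0.6(1.51) + 0.7(3.02) = 5.17 + 0.91 + 2.11 = 8.19
Eq. 2: 0.6(5.17) - 1.0(1.51) = 3.10 - 1.51 = 1.59
Eq. 3: 1.0(5.17) + 1.0(2.40) + 0.7(3.02) = 5.17 + 2.40 + 2.11 = 9.68
Eq. 4: 1.0(5.17) = 5.17
Eq. 5: 1.0(5.17) + 1.0(3.02) + 0.6(2.40) = 5.17 + 3.02 + 1.44 = 9.63
Combination 3 governs: w = 9.68 kip/ft.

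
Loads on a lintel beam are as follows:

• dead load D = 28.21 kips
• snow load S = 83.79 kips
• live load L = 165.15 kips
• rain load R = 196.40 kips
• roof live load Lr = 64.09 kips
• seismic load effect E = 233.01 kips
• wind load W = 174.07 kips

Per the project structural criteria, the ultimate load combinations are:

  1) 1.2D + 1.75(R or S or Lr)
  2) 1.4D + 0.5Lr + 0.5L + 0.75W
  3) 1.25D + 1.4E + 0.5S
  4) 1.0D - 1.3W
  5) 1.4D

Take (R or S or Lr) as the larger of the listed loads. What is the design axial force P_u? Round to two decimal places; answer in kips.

(R or S or Lr) → R = 196.40 kips.
1) 1.2(28.21) + 1.75(196.40) = 33.85 + 343.70 = 377.55
2) 1.4(28.21) + 0.5(64.09) + 0.5(165.15) + 0.75(174.07) = 39.49 + 32.05 + 82.58 + 130.55 = 284.67
3) 1.25(28.21) + 1.4(233.01) + 0.5(83.79) = 35.26 + 326.21 + 41.90 = 403.37
4) 1.0(28.21) - 1.3(174.07) = 28.21 - 226.29 = -198.08
5) 1.4(28.21) = 39.49
Maximum is from combination 3.

403.37 kips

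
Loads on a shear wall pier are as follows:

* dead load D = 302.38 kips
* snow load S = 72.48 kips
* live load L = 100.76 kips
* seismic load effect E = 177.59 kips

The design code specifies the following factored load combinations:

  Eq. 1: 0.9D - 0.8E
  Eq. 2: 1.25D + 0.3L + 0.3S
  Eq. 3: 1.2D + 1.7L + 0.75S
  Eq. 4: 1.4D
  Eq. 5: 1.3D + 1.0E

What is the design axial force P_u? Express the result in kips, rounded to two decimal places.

Eq. 1: 0.9(302.38) - 0.8(177.59) = 272.14 - 142.07 = 130.07
Eq. 2: 1.25(302.38) + 0.3(100.76) + 0.3(72.48) = 377.98 + 30.23 + 21.74 = 429.95
Eq. 3: 1.2(302.38) + 1.7(100.76) + 0.75(72.48) = 362.86 + 171.29 + 54.36 = 588.51
Eq. 4: 1.4(302.38) = 423.33
Eq. 5: 1.3(302.38) + 1.0(177.59) = 393.09 + 177.59 = 570.68
Maximum is from combination 3.

588.51 kips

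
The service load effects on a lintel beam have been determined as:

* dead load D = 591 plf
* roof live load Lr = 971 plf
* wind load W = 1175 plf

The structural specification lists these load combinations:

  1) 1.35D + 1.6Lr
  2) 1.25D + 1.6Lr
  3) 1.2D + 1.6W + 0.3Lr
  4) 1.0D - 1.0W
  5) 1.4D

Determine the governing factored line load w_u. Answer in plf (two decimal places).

2880.50 plf

1) 1.35(591) + 1.6(971) = 797.85 + 1553.60 = 2351.45
2) 1.25(591) + 1.6(971) = 738.75 + 1553.60 = 2292.35
3) 1.2(591) + 1.6(1175) + 0.3(971) = 709.20 + 1880.00 + 291.30 = 2880.50
4) 1.0(591) - 1.0(1175) = 591.00 - 1175.00 = -584.00
5) 1.4(591) = 827.40
The controlling combination is 3, giving 2880.50 plf.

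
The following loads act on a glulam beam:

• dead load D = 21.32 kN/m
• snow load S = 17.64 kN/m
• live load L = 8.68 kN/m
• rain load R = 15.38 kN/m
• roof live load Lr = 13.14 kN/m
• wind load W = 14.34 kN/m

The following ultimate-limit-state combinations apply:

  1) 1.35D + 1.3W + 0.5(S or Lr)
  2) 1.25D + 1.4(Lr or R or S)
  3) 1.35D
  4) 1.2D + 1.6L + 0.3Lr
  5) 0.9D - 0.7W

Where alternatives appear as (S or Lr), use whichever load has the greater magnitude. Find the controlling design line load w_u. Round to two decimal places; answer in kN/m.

(S or Lr) → S = 17.64 kN/m; (Lr or R or S) → S = 17.64 kN/m.
1) 1.35(21.32) + 1.3(14.34) + 0.5(17.64) = 28.78 + 18.64 + 8.82 = 56.24
2) 1.25(21.32) + 1.4(17.64) = 26.65 + 24.70 = 51.35
3) 1.35(21.32) = 28.78
4) 1.2(21.32) + 1.6(8.68) + 0.3(13.14) = 25.58 + 13.89 + 3.94 = 43.41
5) 0.9(21.32) - 0.7(14.34) = 19.19 - 10.04 = 9.15
Maximum is from combination 1.

56.24 kN/m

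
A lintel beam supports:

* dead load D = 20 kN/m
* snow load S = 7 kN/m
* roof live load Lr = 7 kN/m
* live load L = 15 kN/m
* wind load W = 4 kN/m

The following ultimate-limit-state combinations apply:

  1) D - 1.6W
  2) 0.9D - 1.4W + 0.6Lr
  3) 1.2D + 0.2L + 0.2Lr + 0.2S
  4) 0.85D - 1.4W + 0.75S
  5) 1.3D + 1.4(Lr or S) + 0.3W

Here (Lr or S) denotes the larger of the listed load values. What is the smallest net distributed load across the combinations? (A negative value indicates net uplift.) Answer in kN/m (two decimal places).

(Lr or S) → Lr = 7 kN/m.
1) 1.0(20) - 1.6(4) = 20.00 - 6.40 = 13.60
2) 0.9(20) - 1.4(4) + 0.6(7) = 18.00 - 5.60 + 4.20 = 16.60
3) 1.2(20) + 0.2(15) + 0.2(7) + 0.2(7) = 24.00 + 3.00 + 1.40 + 1.40 = 29.80
4) 0.85(20) - 1.4(4) + 0.75(7) = 17.00 - 5.60 + 5.25 = 16.65
5) 1.3(20) + 1.4(7) + 0.3(4) = 26.00 + 9.80 + 1.20 = 37.00
Combination 1 gives the minimum: 13.60 kN/m.

13.60 kN/m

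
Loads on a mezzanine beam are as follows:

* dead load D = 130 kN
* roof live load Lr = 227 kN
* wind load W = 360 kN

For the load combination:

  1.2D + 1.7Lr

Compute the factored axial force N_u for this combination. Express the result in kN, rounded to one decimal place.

1.2(130) + 1.7(227) = 156.0 + 385.9 = 541.9
N_u = 541.9 kN.

541.9 kN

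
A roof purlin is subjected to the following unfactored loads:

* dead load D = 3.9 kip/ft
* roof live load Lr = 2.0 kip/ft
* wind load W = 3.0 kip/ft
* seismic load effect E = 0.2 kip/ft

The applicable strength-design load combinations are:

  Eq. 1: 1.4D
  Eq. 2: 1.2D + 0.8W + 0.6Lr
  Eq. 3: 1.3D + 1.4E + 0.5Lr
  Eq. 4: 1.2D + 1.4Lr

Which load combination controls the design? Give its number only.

Eq. 1: 1.4(3.9) = 5.5
Eq. 2: 1.2(3.9) + 0.8(3.0) + 0.6(2.0) = 8.3
Eq. 3: 1.3(3.9) + 1.4(0.2) + 0.5(2.0) = 6.4
Eq. 4: 1.2(3.9) + 1.4(2.0) = 7.5
The largest value is 8.3 kip/ft from combination 2.

Combination 2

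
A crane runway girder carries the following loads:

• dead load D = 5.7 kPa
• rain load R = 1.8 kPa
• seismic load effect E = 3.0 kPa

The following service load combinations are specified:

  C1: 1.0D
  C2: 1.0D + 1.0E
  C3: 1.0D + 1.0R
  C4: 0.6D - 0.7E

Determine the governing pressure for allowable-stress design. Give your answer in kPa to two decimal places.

C1: 1.0(5.7) = 5.70
C2: 1.0(5.7) + 1.0(3.0) = 8.70
C3: 1.0(5.7) + 1.0(1.8) = 7.50
C4: 0.6(5.7) - 0.7(3.0) = 1.32
Maximum is from combination 2.

8.70 kPa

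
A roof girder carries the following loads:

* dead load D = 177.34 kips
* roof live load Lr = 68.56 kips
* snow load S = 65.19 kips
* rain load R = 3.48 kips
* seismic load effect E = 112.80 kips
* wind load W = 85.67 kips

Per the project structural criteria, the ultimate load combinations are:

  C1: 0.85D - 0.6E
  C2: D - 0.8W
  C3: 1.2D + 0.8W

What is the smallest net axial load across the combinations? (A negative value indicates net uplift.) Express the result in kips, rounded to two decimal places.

C1: 0.85(177.34) - 0.6(112.80) = 150.74 - 67.68 = 83.06
C2: 1.0(177.34) - 0.8(85.67) = 177.34 - 68.54 = 108.80
C3: 1.2(177.34) + 0.8(85.67) = 281.34
Combination 1 gives the minimum: 83.06 kips.

83.06 kips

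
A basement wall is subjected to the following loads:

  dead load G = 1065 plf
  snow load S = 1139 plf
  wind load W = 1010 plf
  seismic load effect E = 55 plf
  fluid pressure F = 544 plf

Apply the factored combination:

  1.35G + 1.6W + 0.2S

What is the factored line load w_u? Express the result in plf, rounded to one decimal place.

1.35(1065) + 1.6(1010) + 0.2(1139) = 1437.8 + 1616.0 + 227.8 = 3281.6
w_u = 3281.6 plf.

3281.6 plf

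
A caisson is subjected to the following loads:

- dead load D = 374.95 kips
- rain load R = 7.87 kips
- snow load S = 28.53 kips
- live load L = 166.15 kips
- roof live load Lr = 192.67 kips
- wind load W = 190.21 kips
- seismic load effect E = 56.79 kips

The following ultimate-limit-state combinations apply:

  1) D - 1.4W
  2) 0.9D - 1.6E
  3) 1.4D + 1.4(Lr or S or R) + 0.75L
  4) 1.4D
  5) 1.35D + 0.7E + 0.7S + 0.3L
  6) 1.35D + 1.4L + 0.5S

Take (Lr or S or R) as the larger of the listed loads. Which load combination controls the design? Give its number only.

Combination 3

(Lr or S or R) → Lr = 192.67 kips.
1) 1.0(374.95) - 1.4(190.21) = 374.95 - 266.29 = 108.66
2) 0.9(374.95) - 1.6(56.79) = 246.59
3) 1.4(374.95) + 1.4(192.67) + 0.75(166.15) = 524.93 + 269.74 + 124.61 = 919.28
4) 1.4(374.95) = 524.93
5) 1.35(374.95) + 0.7(56.79) + 0.7(28.53) + 0.3(166.15) = 506.18 + 39.75 + 19.97 + 49.85 = 615.75
6) 1.35(374.95) + 1.4(166.15) + 0.5(28.53) = 506.18 + 232.61 + 14.27 = 753.06
The largest value is 919.28 kips from combination 3.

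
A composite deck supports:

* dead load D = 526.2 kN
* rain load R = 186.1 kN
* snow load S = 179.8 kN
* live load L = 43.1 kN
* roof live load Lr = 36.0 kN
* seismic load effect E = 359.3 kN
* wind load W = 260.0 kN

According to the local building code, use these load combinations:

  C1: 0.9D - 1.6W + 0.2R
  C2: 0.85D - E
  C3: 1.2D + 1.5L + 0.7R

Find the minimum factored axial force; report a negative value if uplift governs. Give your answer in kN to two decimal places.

87.97 kN

C1: 0.9(526.2) - 1.6(260.0) + 0.2(186.1) = 473.58 - 416.00 + 37.22 = 94.80
C2: 0.85(526.2) - 1.0(359.3) = 447.27 - 359.30 = 87.97
C3: 1.2(526.2) + 1.5(43.1) + 0.7(186.1) = 631.44 + 64.65 + 130.27 = 826.36
Combination 2 gives the minimum: 87.97 kN.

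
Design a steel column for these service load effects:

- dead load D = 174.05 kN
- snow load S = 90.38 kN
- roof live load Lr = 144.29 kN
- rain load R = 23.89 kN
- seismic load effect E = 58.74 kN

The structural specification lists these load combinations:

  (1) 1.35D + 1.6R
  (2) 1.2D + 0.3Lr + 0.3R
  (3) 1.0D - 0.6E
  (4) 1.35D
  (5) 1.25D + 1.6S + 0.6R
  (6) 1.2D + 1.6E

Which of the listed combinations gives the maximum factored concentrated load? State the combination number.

Combination 5

(1) 1.35(174.05) + 1.6(23.89) = 234.97 + 38.22 = 273.19
(2) 1.2(174.05) + 0.3(144.29) + 0.3(23.89) = 259.31
(3) 1.0(174.05) - 0.6(58.74) = 174.05 - 35.24 = 138.81
(4) 1.35(174.05) = 234.97
(5) 1.25(174.05) + 1.6(90.38) + 0.6(23.89) = 217.56 + 144.61 + 14.33 = 376.50
(6) 1.2(174.05) + 1.6(58.74) = 208.86 + 93.98 = 302.84
The largest value is 376.50 kN from combination 5.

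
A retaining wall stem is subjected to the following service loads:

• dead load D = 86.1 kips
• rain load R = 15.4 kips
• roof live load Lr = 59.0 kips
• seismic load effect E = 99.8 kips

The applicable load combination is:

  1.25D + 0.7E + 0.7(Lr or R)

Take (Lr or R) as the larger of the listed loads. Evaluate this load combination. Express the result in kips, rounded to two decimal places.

(Lr or R) → Lr = 59.0 kips.
1.25(86.1) + 0.7(99.8) + 0.7(59.0) = 107.63 + 69.86 + 41.30 = 218.79
P_u = 218.79 kips.

218.79 kips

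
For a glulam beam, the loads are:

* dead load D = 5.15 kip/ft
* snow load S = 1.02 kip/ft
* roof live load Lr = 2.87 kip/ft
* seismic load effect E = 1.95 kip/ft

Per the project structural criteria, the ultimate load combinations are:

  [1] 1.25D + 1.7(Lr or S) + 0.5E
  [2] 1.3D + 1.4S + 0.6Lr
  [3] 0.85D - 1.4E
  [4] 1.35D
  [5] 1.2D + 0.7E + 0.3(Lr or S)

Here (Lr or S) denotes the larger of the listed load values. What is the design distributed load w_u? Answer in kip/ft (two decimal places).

12.29 kip/ft

(Lr or S) → Lr = 2.87 kip/ft.
[1] 1.25(5.15) + 1.7(2.87) + 0.5(1.95) = 12.29
[2] 1.3(5.15) + 1.4(1.02) + 0.6(2.87) = 9.85
[3] 0.85(5.15) - 1.4(1.95) = 1.65
[4] 1.35(5.15) = 6.95
[5] 1.2(5.15) + 0.7(1.95) + 0.3(2.87) = 8.41
Maximum is from combination 1.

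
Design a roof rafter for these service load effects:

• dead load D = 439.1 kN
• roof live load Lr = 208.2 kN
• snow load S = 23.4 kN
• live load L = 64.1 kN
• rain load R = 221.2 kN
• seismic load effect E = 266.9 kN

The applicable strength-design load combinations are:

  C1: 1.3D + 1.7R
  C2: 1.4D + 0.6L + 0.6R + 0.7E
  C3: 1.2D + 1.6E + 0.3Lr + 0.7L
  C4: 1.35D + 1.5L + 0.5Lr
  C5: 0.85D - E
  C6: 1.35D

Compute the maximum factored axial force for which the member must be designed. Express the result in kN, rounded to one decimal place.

1061.3 kN

C1: 1.3(439.1) + 1.7(221.2) = 946.9
C2: 1.4(439.1) + 0.6(64.1) + 0.6(221.2) + 0.7(266.9) = 972.8
C3: 1.2(439.1) + 1.6(266.9) + 0.3(208.2) + 0.7(64.1) = 526.9 + 427.0 + 62.5 + 44.9 = 1061.3
C4: 1.35(439.1) + 1.5(64.1) + 0.5(208.2) = 793.0
C5: 0.85(439.1) - 1.0(266.9) = 373.2 - 266.9 = 106.3
C6: 1.35(439.1) = 592.8
The controlling combination is 3, giving 1061.3 kN.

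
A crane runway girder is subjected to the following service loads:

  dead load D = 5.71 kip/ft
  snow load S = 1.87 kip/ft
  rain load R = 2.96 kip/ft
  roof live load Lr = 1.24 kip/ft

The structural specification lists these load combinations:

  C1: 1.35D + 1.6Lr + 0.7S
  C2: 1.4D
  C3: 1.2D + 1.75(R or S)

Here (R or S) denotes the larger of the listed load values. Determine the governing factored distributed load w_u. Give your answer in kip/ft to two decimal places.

12.03 kip/ft

(R or S) → R = 2.96 kip/ft.
C1: 1.35(5.71) + 1.6(1.24) + 0.7(1.87) = 7.71 + 1.98 + 1.31 = 11.00
C2: 1.4(5.71) = 7.99
C3: 1.2(5.71) + 1.75(2.96) = 6.85 + 5.18 = 12.03
Combination 3 governs: w_u = 12.03 kip/ft.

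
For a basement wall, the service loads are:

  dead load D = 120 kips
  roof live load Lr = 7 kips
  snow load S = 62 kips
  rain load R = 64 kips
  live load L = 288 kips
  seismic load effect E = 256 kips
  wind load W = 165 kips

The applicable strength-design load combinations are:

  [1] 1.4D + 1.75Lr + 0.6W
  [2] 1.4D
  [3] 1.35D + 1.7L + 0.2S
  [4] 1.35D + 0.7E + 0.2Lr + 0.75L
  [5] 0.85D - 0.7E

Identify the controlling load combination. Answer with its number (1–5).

[1] 1.4(120) + 1.75(7) + 0.6(165) = 168.0 + 12.3 + 99.0 = 279.3
[2] 1.4(120) = 168.0
[3] 1.35(120) + 1.7(288) + 0.2(62) = 162.0 + 489.6 + 12.4 = 664.0
[4] 1.35(120) + 0.7(256) + 0.2(7) + 0.75(288) = 162.0 + 179.2 + 1.4 + 216.0 = 558.6
[5] 0.85(120) - 0.7(256) = 102.0 - 179.2 = -77.2
The largest value is 664.0 kips from combination 3.

Combination 3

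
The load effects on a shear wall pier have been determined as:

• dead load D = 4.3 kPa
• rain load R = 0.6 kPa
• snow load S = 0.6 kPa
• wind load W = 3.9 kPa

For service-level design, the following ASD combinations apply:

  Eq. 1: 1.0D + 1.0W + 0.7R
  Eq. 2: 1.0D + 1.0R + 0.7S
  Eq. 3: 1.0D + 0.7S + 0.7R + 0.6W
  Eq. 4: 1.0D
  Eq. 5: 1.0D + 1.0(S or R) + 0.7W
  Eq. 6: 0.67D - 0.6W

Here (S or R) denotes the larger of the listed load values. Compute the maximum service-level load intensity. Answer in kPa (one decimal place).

8.6 kPa

(S or R) → S = 0.6 kPa.
Eq. 1: 1.0(4.3) + 1.0(3.9) + 0.7(0.6) = 4.3 + 3.9 + 0.4 = 8.6
Eq. 2: 1.0(4.3) + 1.0(0.6) + 0.7(0.6) = 4.3 + 0.6 + 0.4 = 5.3
Eq. 3: 1.0(4.3) + 0.7(0.6) + 0.7(0.6) + 0.6(3.9) = 7.5
Eq. 4: 1.0(4.3) = 4.3
Eq. 5: 1.0(4.3) + 1.0(0.6) + 0.7(3.9) = 4.3 + 0.6 + 2.7 = 7.6
Eq. 6: 0.67(4.3) - 0.6(3.9) = 0.5
Maximum is from combination 1.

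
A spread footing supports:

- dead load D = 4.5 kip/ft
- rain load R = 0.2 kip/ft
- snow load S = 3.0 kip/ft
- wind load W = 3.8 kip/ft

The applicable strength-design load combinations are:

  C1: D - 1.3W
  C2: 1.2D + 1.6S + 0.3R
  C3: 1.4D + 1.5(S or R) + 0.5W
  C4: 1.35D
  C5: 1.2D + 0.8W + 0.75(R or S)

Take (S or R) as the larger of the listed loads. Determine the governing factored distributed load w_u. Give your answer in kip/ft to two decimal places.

(S or R) → S = 3.0 kip/ft; (R or S) → S = 3.0 kip/ft.
C1: 1.0(4.5) - 1.3(3.8) = 4.50 - 4.94 = -0.44
C2: 1.2(4.5) + 1.6(3.0) + 0.3(0.2) = 5.40 + 4.80 + 0.06 = 10.26
C3: 1.4(4.5) + 1.5(3.0) + 0.5(3.8) = 6.30 + 4.50 + 1.90 = 12.70
C4: 1.35(4.5) = 6.08
C5: 1.2(4.5) + 0.8(3.8) + 0.75(3.0) = 5.40 + 3.04 + 2.25 = 10.69
The controlling combination is 3, giving 12.70 kip/ft.

12.70 kip/ft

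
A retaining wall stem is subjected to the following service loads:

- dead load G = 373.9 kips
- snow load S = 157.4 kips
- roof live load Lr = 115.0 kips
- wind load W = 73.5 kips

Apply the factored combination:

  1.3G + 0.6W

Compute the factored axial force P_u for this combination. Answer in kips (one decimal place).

1.3(373.9) + 0.6(73.5) = 530.2
P_u = 530.2 kips.

530.2 kips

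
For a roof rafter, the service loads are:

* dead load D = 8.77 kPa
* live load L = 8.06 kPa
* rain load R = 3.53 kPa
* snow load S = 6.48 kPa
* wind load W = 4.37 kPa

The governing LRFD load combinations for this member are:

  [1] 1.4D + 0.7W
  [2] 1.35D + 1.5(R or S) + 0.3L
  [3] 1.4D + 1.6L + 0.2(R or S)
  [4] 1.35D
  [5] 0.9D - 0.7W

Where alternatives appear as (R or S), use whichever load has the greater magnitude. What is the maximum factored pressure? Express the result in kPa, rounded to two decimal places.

(R or S) → S = 6.48 kPa.
[1] 1.4(8.77) + 0.7(4.37) = 12.28 + 3.06 = 15.34
[2] 1.35(8.77) + 1.5(6.48) + 0.3(8.06) = 11.84 + 9.72 + 2.42 = 23.98
[3] 1.4(8.77) + 1.6(8.06) + 0.2(6.48) = 26.47
[4] 1.35(8.77) = 11.84
[5] 0.9(8.77) - 0.7(4.37) = 7.89 - 3.06 = 4.83
Maximum is from combination 3.

26.47 kPa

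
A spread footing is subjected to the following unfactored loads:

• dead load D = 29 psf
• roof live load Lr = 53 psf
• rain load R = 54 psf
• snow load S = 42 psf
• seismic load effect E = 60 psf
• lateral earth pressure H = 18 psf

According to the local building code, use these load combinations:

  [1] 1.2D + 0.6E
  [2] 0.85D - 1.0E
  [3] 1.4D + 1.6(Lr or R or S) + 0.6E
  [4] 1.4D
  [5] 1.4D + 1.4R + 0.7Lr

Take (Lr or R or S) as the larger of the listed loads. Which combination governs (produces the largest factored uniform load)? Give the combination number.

(Lr or R or S) → R = 54 psf.
[1] 1.2(29) + 0.6(60) = 34.80 + 36.00 = 70.80
[2] 0.85(29) - 1.0(60) = 24.65 - 60.00 = -35.35
[3] 1.4(29) + 1.6(54) + 0.6(60) = 40.60 + 86.40 + 36.00 = 163.00
[4] 1.4(29) = 40.60
[5] 1.4(29) + 1.4(54) + 0.7(53) = 40.60 + 75.60 + 37.10 = 153.30
The largest value is 163.00 psf from combination 3.

Combination 3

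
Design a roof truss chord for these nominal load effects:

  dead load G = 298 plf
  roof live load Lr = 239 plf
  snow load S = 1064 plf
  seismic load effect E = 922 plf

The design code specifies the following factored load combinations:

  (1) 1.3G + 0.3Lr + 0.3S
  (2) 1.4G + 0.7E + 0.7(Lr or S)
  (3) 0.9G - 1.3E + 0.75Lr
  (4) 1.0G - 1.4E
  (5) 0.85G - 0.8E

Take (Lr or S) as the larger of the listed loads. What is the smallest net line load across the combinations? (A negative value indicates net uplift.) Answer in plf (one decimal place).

-992.8 plf

(Lr or S) → S = 1064 plf.
(1) 1.3(298) + 0.3(239) + 0.3(1064) = 387.4 + 71.7 + 319.2 = 778.3
(2) 1.4(298) + 0.7(922) + 0.7(1064) = 417.2 + 645.4 + 744.8 = 1807.4
(3) 0.9(298) - 1.3(922) + 0.75(239) = -751.2
(4) 1.0(298) - 1.4(922) = 298.0 - 1290.8 = -992.8
(5) 0.85(298) - 0.8(922) = 253.3 - 737.6 = -484.3
Combination 4 gives the minimum: -992.8 plf.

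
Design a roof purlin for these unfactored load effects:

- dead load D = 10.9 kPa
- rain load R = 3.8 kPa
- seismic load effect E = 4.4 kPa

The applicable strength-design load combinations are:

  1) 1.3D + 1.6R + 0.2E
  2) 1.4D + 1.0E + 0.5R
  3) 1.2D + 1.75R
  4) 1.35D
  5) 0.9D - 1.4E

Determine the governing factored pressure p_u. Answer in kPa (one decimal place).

21.6 kPa

1) 1.3(10.9) + 1.6(3.8) + 0.2(4.4) = 21.1
2) 1.4(10.9) + 1.0(4.4) + 0.5(3.8) = 15.3 + 4.4 + 1.9 = 21.6
3) 1.2(10.9) + 1.75(3.8) = 19.7
4) 1.35(10.9) = 14.7
5) 0.9(10.9) - 1.4(4.4) = 3.7
The controlling combination is 2, giving 21.6 kPa.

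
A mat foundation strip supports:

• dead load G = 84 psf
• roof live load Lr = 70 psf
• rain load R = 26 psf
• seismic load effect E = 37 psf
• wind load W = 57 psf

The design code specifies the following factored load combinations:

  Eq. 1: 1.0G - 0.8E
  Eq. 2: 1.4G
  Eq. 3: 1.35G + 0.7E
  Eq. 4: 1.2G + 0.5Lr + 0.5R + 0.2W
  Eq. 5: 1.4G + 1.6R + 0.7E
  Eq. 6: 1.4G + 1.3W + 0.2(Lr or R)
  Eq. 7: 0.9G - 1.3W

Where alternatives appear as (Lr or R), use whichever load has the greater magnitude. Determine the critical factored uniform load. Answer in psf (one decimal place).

205.7 psf

(Lr or R) → Lr = 70 psf.
Eq. 1: 1.0(84) - 0.8(37) = 54.4
Eq. 2: 1.4(84) = 117.6
Eq. 3: 1.35(84) + 0.7(37) = 139.3
Eq. 4: 1.2(84) + 0.5(70) + 0.5(26) + 0.2(57) = 160.2
Eq. 5: 1.4(84) + 1.6(26) + 0.7(37) = 185.1
Eq. 6: 1.4(84) + 1.3(57) + 0.2(70) = 205.7
Eq. 7: 0.9(84) - 1.3(57) = 1.5
The controlling combination is 6, giving 205.7 psf.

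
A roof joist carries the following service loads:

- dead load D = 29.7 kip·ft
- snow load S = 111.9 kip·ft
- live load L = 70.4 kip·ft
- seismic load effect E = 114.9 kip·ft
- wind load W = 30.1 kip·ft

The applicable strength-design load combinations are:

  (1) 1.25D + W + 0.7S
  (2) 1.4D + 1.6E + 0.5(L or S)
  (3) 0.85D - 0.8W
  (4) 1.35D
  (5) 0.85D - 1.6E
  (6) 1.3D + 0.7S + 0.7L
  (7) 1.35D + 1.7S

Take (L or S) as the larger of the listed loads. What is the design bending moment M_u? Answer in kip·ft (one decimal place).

281.4 kip·ft

(L or S) → S = 111.9 kip·ft.
(1) 1.25(29.7) + 1.0(30.1) + 0.7(111.9) = 145.6
(2) 1.4(29.7) + 1.6(114.9) + 0.5(111.9) = 41.6 + 183.8 + 56.0 = 281.4
(3) 0.85(29.7) - 0.8(30.1) = 1.2
(4) 1.35(29.7) = 40.1
(5) 0.85(29.7) - 1.6(114.9) = 25.2 - 183.8 = -158.6
(6) 1.3(29.7) + 0.7(111.9) + 0.7(70.4) = 38.6 + 78.3 + 49.3 = 166.2
(7) 1.35(29.7) + 1.7(111.9) = 40.1 + 190.2 = 230.3
Maximum is from combination 2.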